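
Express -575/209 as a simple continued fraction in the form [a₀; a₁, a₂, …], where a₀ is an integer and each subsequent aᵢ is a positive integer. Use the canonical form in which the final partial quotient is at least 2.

[-3; 4, 52]

Repeatedly divide and take the remainder:
⌊-575/209⌋ = -3, remainder 52
⌊209/52⌋ = 4, remainder 1
⌊52/1⌋ = 52, remainder 0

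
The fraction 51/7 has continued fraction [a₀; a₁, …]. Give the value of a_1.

⌊51/7⌋ = 7, remainder 2
⌊7/2⌋ = 3, remainder 1

3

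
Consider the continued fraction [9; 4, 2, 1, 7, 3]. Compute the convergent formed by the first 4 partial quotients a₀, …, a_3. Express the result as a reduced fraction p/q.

a_0 = 9: 9/1
a_1 = 4: 37/4
a_2 = 2: 83/9
a_3 = 1: 120/13

120/13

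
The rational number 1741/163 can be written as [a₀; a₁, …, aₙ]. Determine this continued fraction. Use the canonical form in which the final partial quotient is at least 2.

[10; 1, 2, 7, 2, 3]

Apply division with remainder until the remainder is 0:
⌊1741/163⌋ = 10, remainder 111
⌊163/111⌋ = 1, remainder 52
⌊111/52⌋ = 2, remainder 7
⌊52/7⌋ = 7, remainder 3
⌊7/3⌋ = 2, remainder 1
⌊3/1⌋ = 3, remainder 0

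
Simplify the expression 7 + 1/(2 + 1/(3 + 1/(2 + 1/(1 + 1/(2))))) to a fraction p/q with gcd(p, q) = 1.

461/62

a_0 = 7: 7/1
a_1 = 2: 15/2
a_2 = 3: 52/7
a_3 = 2: 119/16
a_4 = 1: 171/23
a_5 = 2: 461/62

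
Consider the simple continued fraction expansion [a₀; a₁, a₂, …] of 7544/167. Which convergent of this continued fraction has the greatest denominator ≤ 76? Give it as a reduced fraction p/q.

1039/23

List convergents until the denominator exceeds the bound:
a_0 = 45: 45/1  (≤ bound)
a_1 = 5: 226/5  (≤ bound)
a_2 = 1: 271/6  (≤ bound)
a_3 = 3: 1039/23  (≤ bound)
a_4 = 7: 7544/167  (> 76, stop)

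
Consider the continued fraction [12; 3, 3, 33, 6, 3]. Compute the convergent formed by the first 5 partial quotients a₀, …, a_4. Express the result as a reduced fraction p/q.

24699/2008

a_0 = 12: 12/1
a_1 = 3: 37/3
a_2 = 3: 123/10
a_3 = 33: 4096/333
a_4 = 6: 24699/2008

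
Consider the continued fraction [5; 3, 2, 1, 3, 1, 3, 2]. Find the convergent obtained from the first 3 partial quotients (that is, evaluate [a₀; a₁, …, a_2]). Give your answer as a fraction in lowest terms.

Start with 2.
3 + 1/(2/1) = 3 + 1/2 = 7/2
5 + 1/(7/2) = 5 + 2/7 = 37/7

37/7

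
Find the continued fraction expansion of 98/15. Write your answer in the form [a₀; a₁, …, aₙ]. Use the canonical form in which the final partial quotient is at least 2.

[6; 1, 1, 7]

98 = 6·15 + 8, so a_0 = 6
15 = 1·8 + 7, so a_1 = 1
8 = 1·7 + 1, so a_2 = 1
7 = 7·1 + 0, so a_3 = 7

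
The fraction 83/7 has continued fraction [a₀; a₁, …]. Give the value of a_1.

83 = 11·7 + 6, so a_0 = 11
7 = 1·6 + 1, so a_1 = 1

1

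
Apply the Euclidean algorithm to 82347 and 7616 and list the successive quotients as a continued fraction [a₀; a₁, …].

[10; 1, 4, 3, 29, 2, 3, 2]

82347 ÷ 7616 → quotient 10, remainder 6187
7616 ÷ 6187 → quotient 1, remainder 1429
6187 ÷ 1429 → quotient 4, remainder 471
1429 ÷ 471 → quotient 3, remainder 16
471 ÷ 16 → quotient 29, remainder 7
16 ÷ 7 → quotient 2, remainder 2
7 ÷ 2 → quotient 3, remainder 1
2 ÷ 1 → quotient 2, remainder 0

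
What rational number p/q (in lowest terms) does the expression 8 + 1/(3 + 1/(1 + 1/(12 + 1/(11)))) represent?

4664/565

Build up convergents one term at a time:
a_0 = 8: 8/1
a_1 = 3: 25/3
a_2 = 1: 33/4
a_3 = 12: 421/51
a_4 = 11: 4664/565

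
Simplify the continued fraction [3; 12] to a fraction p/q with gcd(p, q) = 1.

37/12

a_0 = 3: 3/1
a_1 = 12: 37/12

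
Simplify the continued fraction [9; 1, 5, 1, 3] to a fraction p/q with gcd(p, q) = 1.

266/27

a_0 = 9: 9/1
a_1 = 1: 10/1
a_2 = 5: 59/6
a_3 = 1: 69/7
a_4 = 3: 266/27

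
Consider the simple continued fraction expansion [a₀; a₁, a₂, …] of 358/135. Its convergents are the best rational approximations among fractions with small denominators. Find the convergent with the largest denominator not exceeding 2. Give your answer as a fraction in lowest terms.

a_0 = 2: 2/1  (≤ bound)
a_1 = 1: 3/1  (≤ bound)
a_2 = 1: 5/2  (≤ bound)
a_3 = 1: 8/3  (> 2, stop)

5/2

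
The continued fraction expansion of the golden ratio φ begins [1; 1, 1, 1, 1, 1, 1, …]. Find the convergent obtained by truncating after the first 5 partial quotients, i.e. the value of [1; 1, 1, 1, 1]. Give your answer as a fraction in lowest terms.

Compute successive convergents:
a_0 = 1: 1/1
a_1 = 1: 2/1
a_2 = 1: 3/2
a_3 = 1: 5/3
a_4 = 1: 8/5

8/5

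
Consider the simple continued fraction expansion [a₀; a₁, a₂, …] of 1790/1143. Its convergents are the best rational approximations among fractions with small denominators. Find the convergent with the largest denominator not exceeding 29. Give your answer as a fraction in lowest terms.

36/23

a_0 = 1: 1/1  (≤ bound)
a_1 = 1: 2/1  (≤ bound)
a_2 = 1: 3/2  (≤ bound)
a_3 = 3: 11/7  (≤ bound)
a_4 = 3: 36/23  (≤ bound)
a_5 = 1: 47/30  (> 29, stop)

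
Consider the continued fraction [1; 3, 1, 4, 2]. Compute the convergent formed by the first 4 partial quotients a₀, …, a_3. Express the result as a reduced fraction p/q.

a_0 = 1: 1/1
a_1 = 3: 4/3
a_2 = 1: 5/4
a_3 = 4: 24/19

24/19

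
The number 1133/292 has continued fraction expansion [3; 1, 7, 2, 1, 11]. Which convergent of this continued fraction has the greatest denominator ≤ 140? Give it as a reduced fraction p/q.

a_0 = 3: 3/1  (≤ bound)
a_1 = 1: 4/1  (≤ bound)
a_2 = 7: 31/8  (≤ bound)
a_3 = 2: 66/17  (≤ bound)
a_4 = 1: 97/25  (≤ bound)
a_5 = 11: 1133/292  (> 140, stop)

97/25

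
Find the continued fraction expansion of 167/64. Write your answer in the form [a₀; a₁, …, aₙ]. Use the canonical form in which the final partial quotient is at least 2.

⌊167/64⌋ = 2, remainder 39
⌊64/39⌋ = 1, remainder 25
⌊39/25⌋ = 1, remainder 14
⌊25/14⌋ = 1, remainder 11
⌊14/11⌋ = 1, remainder 3
⌊11/3⌋ = 3, remainder 2
⌊3/2⌋ = 1, remainder 1
⌊2/1⌋ = 2, remainder 0

[2; 1, 1, 1, 1, 3, 1, 2]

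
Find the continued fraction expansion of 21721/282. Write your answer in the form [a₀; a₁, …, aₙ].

[77; 40, 3, 2]

21721 ÷ 282 → quotient 77, remainder 7
282 ÷ 7 → quotient 40, remainder 2
7 ÷ 2 → quotient 3, remainder 1
2 ÷ 1 → quotient 2, remainder 0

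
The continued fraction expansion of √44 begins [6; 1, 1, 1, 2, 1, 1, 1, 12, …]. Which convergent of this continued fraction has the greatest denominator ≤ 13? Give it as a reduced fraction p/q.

73/11

a_0 = 6: 6/1  (≤ bound)
a_1 = 1: 7/1  (≤ bound)
a_2 = 1: 13/2  (≤ bound)
a_3 = 1: 20/3  (≤ bound)
a_4 = 2: 53/8  (≤ bound)
a_5 = 1: 73/11  (≤ bound)
a_6 = 1: 126/19  (> 13, stop)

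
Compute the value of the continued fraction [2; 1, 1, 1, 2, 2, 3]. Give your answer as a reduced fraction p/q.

Use the convergent recurrence hₖ = aₖ·hₖ₋₁ + hₖ₋₂ (and likewise for the denominators kₖ):
a_0 = 2: 2/1
a_1 = 1: 3/1
a_2 = 1: 5/2
a_3 = 1: 8/3
a_4 = 2: 21/8
a_5 = 2: 50/19
a_6 = 3: 171/65

171/65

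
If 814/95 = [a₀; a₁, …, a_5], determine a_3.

Apply division with remainder until the remainder is 0:
⌊814/95⌋ = 8, remainder 54
⌊95/54⌋ = 1, remainder 41
⌊54/41⌋ = 1, remainder 13
⌊41/13⌋ = 3, remainder 2

3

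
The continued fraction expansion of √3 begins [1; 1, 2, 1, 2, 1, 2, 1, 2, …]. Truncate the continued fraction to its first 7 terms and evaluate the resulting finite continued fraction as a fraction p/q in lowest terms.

Use the convergent recurrence hₖ = aₖ·hₖ₋₁ + hₖ₋₂ (and likewise for the denominators kₖ):
a_0 = 1: 1/1
a_1 = 1: 2/1
a_2 = 2: 5/3
a_3 = 1: 7/4
a_4 = 2: 19/11
a_5 = 1: 26/15
a_6 = 2: 71/41

71/41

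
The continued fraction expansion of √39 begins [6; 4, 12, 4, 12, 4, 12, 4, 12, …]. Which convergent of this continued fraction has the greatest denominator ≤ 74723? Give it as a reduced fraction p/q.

List convergents until the denominator exceeds the bound:
a_0 = 6: 6/1  (≤ bound)
a_1 = 4: 25/4  (≤ bound)
a_2 = 12: 306/49  (≤ bound)
a_3 = 4: 1249/200  (≤ bound)
a_4 = 12: 15294/2449  (≤ bound)
a_5 = 4: 62425/9996  (≤ bound)
a_6 = 12: 764394/122401  (> 74723, stop)

62425/9996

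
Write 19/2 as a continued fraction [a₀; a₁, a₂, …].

[9; 2]

Repeatedly divide and take the remainder:
19 ÷ 2 → quotient 9, remainder 1
2 ÷ 1 → quotient 2, remainder 0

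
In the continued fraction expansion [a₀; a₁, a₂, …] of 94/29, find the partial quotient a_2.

94 = 3·29 + 7, so a_0 = 3
29 = 4·7 + 1, so a_1 = 4
7 = 7·1 + 0, so a_2 = 7

7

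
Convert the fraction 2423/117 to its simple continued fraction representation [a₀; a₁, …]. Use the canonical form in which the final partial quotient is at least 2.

Run the Euclidean algorithm, recording each quotient:
2423 = 20·117 + 83, so a_0 = 20
117 = 1·83 + 34, so a_1 = 1
83 = 2·34 + 15, so a_2 = 2
34 = 2·15 + 4, so a_3 = 2
15 = 3·4 + 3, so a_4 = 3
4 = 1·3 + 1, so a_5 = 1
3 = 3·1 + 0, so a_6 = 3

[20; 1, 2, 2, 3, 1, 3]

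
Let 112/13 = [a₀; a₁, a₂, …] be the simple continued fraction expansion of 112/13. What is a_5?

2

112 ÷ 13 → quotient 8, remainder 8
13 ÷ 8 → quotient 1, remainder 5
8 ÷ 5 → quotient 1, remainder 3
5 ÷ 3 → quotient 1, remainder 2
3 ÷ 2 → quotient 1, remainder 1
2 ÷ 1 → quotient 2, remainder 0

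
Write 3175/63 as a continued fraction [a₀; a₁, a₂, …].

[50; 2, 1, 1, 12]

3175 = 50·63 + 25, so a_0 = 50
63 = 2·25 + 13, so a_1 = 2
25 = 1·13 + 12, so a_2 = 1
13 = 1·12 + 1, so a_3 = 1
12 = 12·1 + 0, so a_4 = 12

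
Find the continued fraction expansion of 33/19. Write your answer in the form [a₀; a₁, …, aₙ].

[1; 1, 2, 1, 4]

33 ÷ 19 → quotient 1, remainder 14
19 ÷ 14 → quotient 1, remainder 5
14 ÷ 5 → quotient 2, remainder 4
5 ÷ 4 → quotient 1, remainder 1
4 ÷ 1 → quotient 4, remainder 0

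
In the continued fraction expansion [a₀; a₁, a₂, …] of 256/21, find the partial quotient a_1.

Apply division with remainder until the remainder is 0:
256 ÷ 21 → quotient 12, remainder 4
21 ÷ 4 → quotient 5, remainder 1

5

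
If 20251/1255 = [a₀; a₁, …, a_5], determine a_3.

⌊20251/1255⌋ = 16, remainder 171
⌊1255/171⌋ = 7, remainder 58
⌊171/58⌋ = 2, remainder 55
⌊58/55⌋ = 1, remainder 3

1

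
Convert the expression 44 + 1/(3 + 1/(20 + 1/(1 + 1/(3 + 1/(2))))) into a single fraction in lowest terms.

a_0 = 44: 44/1
a_1 = 3: 133/3
a_2 = 20: 2704/61
a_3 = 1: 2837/64
a_4 = 3: 11215/253
a_5 = 2: 25267/570

25267/570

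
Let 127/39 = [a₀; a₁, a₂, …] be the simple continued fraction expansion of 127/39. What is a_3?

127 ÷ 39 → quotient 3, remainder 10
39 ÷ 10 → quotient 3, remainder 9
10 ÷ 9 → quotient 1, remainder 1
9 ÷ 1 → quotient 9, remainder 0

9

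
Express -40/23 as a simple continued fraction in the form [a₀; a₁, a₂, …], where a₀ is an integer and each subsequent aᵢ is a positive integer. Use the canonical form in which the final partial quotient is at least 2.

[-2; 3, 1, 5]

-40 ÷ 23 → quotient -2, remainder 6
23 ÷ 6 → quotient 3, remainder 5
6 ÷ 5 → quotient 1, remainder 1
5 ÷ 1 → quotient 5, remainder 0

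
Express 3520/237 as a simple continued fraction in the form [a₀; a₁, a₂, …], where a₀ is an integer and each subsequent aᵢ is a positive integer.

[14; 1, 5, 1, 3, 2, 1, 2]

⌊3520/237⌋ = 14, remainder 202
⌊237/202⌋ = 1, remainder 35
⌊202/35⌋ = 5, remainder 27
⌊35/27⌋ = 1, remainder 8
⌊27/8⌋ = 3, remainder 3
⌊8/3⌋ = 2, remainder 2
⌊3/2⌋ = 1, remainder 1
⌊2/1⌋ = 2, remainder 0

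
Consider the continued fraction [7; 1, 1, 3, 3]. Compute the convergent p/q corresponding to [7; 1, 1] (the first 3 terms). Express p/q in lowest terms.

Start with 1.
1 + 1/(1/1) = 1 + 1/1 = 2/1
7 + 1/(2/1) = 7 + 1/2 = 15/2

15/2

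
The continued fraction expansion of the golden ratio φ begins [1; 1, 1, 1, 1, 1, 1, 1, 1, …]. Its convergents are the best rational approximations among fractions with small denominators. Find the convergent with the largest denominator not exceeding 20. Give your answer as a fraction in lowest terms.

List convergents until the denominator exceeds the bound:
a_0 = 1: 1/1  (≤ bound)
a_1 = 1: 2/1  (≤ bound)
a_2 = 1: 3/2  (≤ bound)
a_3 = 1: 5/3  (≤ bound)
a_4 = 1: 8/5  (≤ bound)
a_5 = 1: 13/8  (≤ bound)
a_6 = 1: 21/13  (≤ bound)
a_7 = 1: 34/21  (> 20, stop)

21/13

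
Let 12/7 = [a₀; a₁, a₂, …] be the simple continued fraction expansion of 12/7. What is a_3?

2

12 ÷ 7 → quotient 1, remainder 5
7 ÷ 5 → quotient 1, remainder 2
5 ÷ 2 → quotient 2, remainder 1
2 ÷ 1 → quotient 2, remainder 0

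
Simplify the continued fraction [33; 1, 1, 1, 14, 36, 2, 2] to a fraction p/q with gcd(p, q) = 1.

Start with 2.
2 + 1/(2/1) = 2 + 1/2 = 5/2
36 + 1/(5/2) = 36 + 2/5 = 182/5
14 + 1/(182/5) = 14 + 5/182 = 2553/182
1 + 1/(2553/182) = 1 + 182/2553 = 2735/2553
1 + 1/(2735/2553) = 1 + 2553/2735 = 5288/2735
1 + 1/(5288/2735) = 1 + 2735/5288 = 8023/5288
33 + 1/(8023/5288) = 33 + 5288/8023 = 270047/8023

270047/8023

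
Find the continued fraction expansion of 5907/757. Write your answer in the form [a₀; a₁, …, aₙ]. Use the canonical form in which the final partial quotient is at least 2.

Run the Euclidean algorithm, recording each quotient:
⌊5907/757⌋ = 7, remainder 608
⌊757/608⌋ = 1, remainder 149
⌊608/149⌋ = 4, remainder 12
⌊149/12⌋ = 12, remainder 5
⌊12/5⌋ = 2, remainder 2
⌊5/2⌋ = 2, remainder 1
⌊2/1⌋ = 2, remainder 0

[7; 1, 4, 12, 2, 2, 2]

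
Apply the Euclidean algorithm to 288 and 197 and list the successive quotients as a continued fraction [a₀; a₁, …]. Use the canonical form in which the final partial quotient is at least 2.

[1; 2, 6, 15]

Apply division with remainder until the remainder is 0:
288 ÷ 197 → quotient 1, remainder 91
197 ÷ 91 → quotient 2, remainder 15
91 ÷ 15 → quotient 6, remainder 1
15 ÷ 1 → quotient 15, remainder 0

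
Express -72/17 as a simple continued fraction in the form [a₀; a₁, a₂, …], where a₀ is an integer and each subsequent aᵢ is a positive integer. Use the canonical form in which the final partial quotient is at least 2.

-72 = -5·17 + 13, so a_0 = -5
17 = 1·13 + 4, so a_1 = 1
13 = 3·4 + 1, so a_2 = 3
4 = 4·1 + 0, so a_3 = 4

[-5; 1, 3, 4]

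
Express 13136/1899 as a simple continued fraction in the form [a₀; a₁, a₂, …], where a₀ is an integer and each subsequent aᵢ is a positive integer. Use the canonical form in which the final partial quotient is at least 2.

13136 = 6·1899 + 1742, so a_0 = 6
1899 = 1·1742 + 157, so a_1 = 1
1742 = 11·157 + 15, so a_2 = 11
157 = 10·15 + 7, so a_3 = 10
15 = 2·7 + 1, so a_4 = 2
7 = 7·1 + 0, so a_5 = 7

[6; 1, 11, 10, 2, 7]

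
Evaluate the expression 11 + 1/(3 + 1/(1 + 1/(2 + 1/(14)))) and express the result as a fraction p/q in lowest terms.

1781/158

Build up convergents one term at a time:
a_0 = 11: 11/1
a_1 = 3: 34/3
a_2 = 1: 45/4
a_3 = 2: 124/11
a_4 = 14: 1781/158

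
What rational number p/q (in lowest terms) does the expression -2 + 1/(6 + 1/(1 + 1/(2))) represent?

-37/20

Start with 2.
1 + 1/(2/1) = 1 + 1/2 = 3/2
6 + 1/(3/2) = 6 + 2/3 = 20/3
-2 + 1/(20/3) = -2 + 3/20 = -37/20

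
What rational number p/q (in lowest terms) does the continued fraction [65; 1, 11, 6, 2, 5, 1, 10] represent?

Start with 10.
1 + 1/(10/1) = 1 + 1/10 = 11/10
5 + 1/(11/10) = 5 + 10/11 = 65/11
2 + 1/(65/11) = 2 + 11/65 = 141/65
6 + 1/(141/65) = 6 + 65/141 = 911/141
11 + 1/(911/141) = 11 + 141/911 = 10162/911
1 + 1/(10162/911) = 1 + 911/10162 = 11073/10162
65 + 1/(11073/10162) = 65 + 10162/11073 = 729907/11073

729907/11073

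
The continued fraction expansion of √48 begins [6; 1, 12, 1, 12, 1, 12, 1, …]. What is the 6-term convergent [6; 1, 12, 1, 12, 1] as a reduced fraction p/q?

1351/195

Start with 1.
12 + 1/(1/1) = 12 + 1/1 = 13/1
1 + 1/(13/1) = 1 + 1/13 = 14/13
12 + 1/(14/13) = 12 + 13/14 = 181/14
1 + 1/(181/14) = 1 + 14/181 = 195/181
6 + 1/(195/181) = 6 + 181/195 = 1351/195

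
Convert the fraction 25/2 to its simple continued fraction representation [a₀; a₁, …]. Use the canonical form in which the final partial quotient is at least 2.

Run the Euclidean algorithm, recording each quotient:
⌊25/2⌋ = 12, remainder 1
⌊2/1⌋ = 2, remainder 0

[12; 2]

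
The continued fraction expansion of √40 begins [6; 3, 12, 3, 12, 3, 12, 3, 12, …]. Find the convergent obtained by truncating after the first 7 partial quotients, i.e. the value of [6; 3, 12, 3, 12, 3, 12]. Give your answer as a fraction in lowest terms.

a_0 = 6: 6/1
a_1 = 3: 19/3
a_2 = 12: 234/37
a_3 = 3: 721/114
a_4 = 12: 8886/1405
a_5 = 3: 27379/4329
a_6 = 12: 337434/53353

337434/53353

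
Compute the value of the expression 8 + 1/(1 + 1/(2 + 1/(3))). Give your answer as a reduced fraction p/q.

Compute successive convergents:
a_0 = 8: 8/1
a_1 = 1: 9/1
a_2 = 2: 26/3
a_3 = 3: 87/10

87/10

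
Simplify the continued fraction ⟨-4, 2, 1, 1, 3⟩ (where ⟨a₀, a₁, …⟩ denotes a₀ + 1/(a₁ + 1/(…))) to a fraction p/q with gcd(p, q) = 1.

a_0 = -4: -4/1
a_1 = 2: -7/2
a_2 = 1: -11/3
a_3 = 1: -18/5
a_4 = 3: -65/18

-65/18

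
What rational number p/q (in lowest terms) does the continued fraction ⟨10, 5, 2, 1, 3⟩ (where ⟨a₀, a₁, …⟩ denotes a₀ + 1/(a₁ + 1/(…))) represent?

Build up convergents one term at a time:
a_0 = 10: 10/1
a_1 = 5: 51/5
a_2 = 2: 112/11
a_3 = 1: 163/16
a_4 = 3: 601/59

601/59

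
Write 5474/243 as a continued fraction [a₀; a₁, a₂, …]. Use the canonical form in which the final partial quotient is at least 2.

[22; 1, 1, 8, 1, 5, 2]

5474 ÷ 243 → quotient 22, remainder 128
243 ÷ 128 → quotient 1, remainder 115
128 ÷ 115 → quotient 1, remainder 13
115 ÷ 13 → quotient 8, remainder 11
13 ÷ 11 → quotient 1, remainder 2
11 ÷ 2 → quotient 5, remainder 1
2 ÷ 1 → quotient 2, remainder 0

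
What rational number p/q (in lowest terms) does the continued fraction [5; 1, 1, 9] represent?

a_0 = 5: 5/1
a_1 = 1: 6/1
a_2 = 1: 11/2
a_3 = 9: 105/19

105/19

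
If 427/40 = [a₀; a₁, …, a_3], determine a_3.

13

Apply division with remainder until the remainder is 0:
427 = 10·40 + 27, so a_0 = 10
40 = 1·27 + 13, so a_1 = 1
27 = 2·13 + 1, so a_2 = 2
13 = 13·1 + 0, so a_3 = 13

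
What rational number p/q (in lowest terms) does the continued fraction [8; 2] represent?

Work from the innermost term outward:
Start with 2.
8 + 1/(2/1) = 8 + 1/2 = 17/2

17/2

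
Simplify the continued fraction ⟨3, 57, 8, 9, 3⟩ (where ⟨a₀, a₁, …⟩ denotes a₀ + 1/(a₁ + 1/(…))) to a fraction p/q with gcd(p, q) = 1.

Start with 3.
9 + 1/(3/1) = 9 + 1/3 = 28/3
8 + 1/(28/3) = 8 + 3/28 = 227/28
57 + 1/(227/28) = 57 + 28/227 = 12967/227
3 + 1/(12967/227) = 3 + 227/12967 = 39128/12967

39128/12967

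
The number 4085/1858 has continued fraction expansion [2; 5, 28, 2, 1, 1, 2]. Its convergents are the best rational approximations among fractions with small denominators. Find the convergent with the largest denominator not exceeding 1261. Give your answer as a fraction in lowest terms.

1572/715

List convergents until the denominator exceeds the bound:
a_0 = 2: 2/1  (≤ bound)
a_1 = 5: 11/5  (≤ bound)
a_2 = 28: 310/141  (≤ bound)
a_3 = 2: 631/287  (≤ bound)
a_4 = 1: 941/428  (≤ bound)
a_5 = 1: 1572/715  (≤ bound)
a_6 = 2: 4085/1858  (> 1261, stop)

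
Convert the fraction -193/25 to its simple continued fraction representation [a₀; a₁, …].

[-8; 3, 1, 1, 3]

⌊-193/25⌋ = -8, remainder 7
⌊25/7⌋ = 3, remainder 4
⌊7/4⌋ = 1, remainder 3
⌊4/3⌋ = 1, remainder 1
⌊3/1⌋ = 3, remainder 0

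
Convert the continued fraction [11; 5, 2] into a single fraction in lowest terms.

Compute successive convergents:
a_0 = 11: 11/1
a_1 = 5: 56/5
a_2 = 2: 123/11

123/11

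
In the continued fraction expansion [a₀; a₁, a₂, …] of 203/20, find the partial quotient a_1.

Repeatedly divide and take the remainder:
203 = 10·20 + 3, so a_0 = 10
20 = 6·3 + 2, so a_1 = 6

6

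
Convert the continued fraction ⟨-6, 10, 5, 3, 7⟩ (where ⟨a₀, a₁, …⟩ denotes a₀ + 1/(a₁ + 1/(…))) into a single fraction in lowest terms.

-7035/1192

Build up convergents one term at a time:
a_0 = -6: -6/1
a_1 = 10: -59/10
a_2 = 5: -301/51
a_3 = 3: -962/163
a_4 = 7: -7035/1192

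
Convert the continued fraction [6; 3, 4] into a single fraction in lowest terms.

Start with 4.
3 + 1/(4/1) = 3 + 1/4 = 13/4
6 + 1/(13/4) = 6 + 4/13 = 82/13

82/13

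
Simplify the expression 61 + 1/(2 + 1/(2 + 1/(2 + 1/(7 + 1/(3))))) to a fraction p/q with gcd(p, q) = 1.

Use the convergent recurrence hₖ = aₖ·hₖ₋₁ + hₖ₋₂ (and likewise for the denominators kₖ):
a_0 = 61: 61/1
a_1 = 2: 123/2
a_2 = 2: 307/5
a_3 = 2: 737/12
a_4 = 7: 5466/89
a_5 = 3: 17135/279

17135/279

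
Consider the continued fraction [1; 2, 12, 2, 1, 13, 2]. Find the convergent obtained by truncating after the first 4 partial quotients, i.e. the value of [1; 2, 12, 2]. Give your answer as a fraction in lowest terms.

Build up convergents one term at a time:
a_0 = 1: 1/1
a_1 = 2: 3/2
a_2 = 12: 37/25
a_3 = 2: 77/52

77/52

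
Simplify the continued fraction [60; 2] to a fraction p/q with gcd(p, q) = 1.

121/2

Use the convergent recurrence hₖ = aₖ·hₖ₋₁ + hₖ₋₂ (and likewise for the denominators kₖ):
a_0 = 60: 60/1
a_1 = 2: 121/2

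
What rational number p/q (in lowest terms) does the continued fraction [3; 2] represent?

a_0 = 3: 3/1
a_1 = 2: 7/2

7/2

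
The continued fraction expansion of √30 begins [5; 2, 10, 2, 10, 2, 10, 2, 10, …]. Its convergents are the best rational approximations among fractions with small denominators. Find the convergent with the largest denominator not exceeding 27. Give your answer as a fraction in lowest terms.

115/21

a_0 = 5: 5/1  (≤ bound)
a_1 = 2: 11/2  (≤ bound)
a_2 = 10: 115/21  (≤ bound)
a_3 = 2: 241/44  (> 27, stop)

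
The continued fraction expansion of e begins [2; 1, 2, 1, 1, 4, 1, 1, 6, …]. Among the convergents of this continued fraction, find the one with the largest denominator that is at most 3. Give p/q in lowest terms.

8/3

List convergents until the denominator exceeds the bound:
a_0 = 2: 2/1  (≤ bound)
a_1 = 1: 3/1  (≤ bound)
a_2 = 2: 8/3  (≤ bound)
a_3 = 1: 11/4  (> 3, stop)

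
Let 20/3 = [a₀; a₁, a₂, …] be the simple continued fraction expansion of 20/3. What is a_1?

1

20 ÷ 3 → quotient 6, remainder 2
3 ÷ 2 → quotient 1, remainder 1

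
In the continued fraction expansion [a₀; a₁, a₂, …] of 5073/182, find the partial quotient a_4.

Run the Euclidean algorithm, recording each quotient:
5073 ÷ 182 → quotient 27, remainder 159
182 ÷ 159 → quotient 1, remainder 23
159 ÷ 23 → quotient 6, remainder 21
23 ÷ 21 → quotient 1, remainder 2
21 ÷ 2 → quotient 10, remainder 1

10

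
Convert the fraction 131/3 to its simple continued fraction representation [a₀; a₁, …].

Run the Euclidean algorithm, recording each quotient:
131 ÷ 3 → quotient 43, remainder 2
3 ÷ 2 → quotient 1, remainder 1
2 ÷ 1 → quotient 2, remainder 0

[43; 1, 2]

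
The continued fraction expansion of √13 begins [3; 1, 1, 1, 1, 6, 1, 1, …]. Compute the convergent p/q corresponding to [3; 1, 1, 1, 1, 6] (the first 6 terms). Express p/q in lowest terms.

119/33

Compute successive convergents:
a_0 = 3: 3/1
a_1 = 1: 4/1
a_2 = 1: 7/2
a_3 = 1: 11/3
a_4 = 1: 18/5
a_5 = 6: 119/33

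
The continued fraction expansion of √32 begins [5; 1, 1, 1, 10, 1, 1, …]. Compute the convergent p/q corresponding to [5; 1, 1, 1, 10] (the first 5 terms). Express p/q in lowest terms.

Start with 10.
1 + 1/(10/1) = 1 + 1/10 = 11/10
1 + 1/(11/10) = 1 + 10/11 = 21/11
1 + 1/(21/11) = 1 + 11/21 = 32/21
5 + 1/(32/21) = 5 + 21/32 = 181/32

181/32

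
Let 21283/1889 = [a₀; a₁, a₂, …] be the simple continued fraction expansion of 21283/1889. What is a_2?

1

21283 ÷ 1889 → quotient 11, remainder 504
1889 ÷ 504 → quotient 3, remainder 377
504 ÷ 377 → quotient 1, remainder 127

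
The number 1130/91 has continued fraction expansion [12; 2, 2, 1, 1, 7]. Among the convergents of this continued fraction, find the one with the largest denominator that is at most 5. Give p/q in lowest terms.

62/5

a_0 = 12: 12/1  (≤ bound)
a_1 = 2: 25/2  (≤ bound)
a_2 = 2: 62/5  (≤ bound)
a_3 = 1: 87/7  (> 5, stop)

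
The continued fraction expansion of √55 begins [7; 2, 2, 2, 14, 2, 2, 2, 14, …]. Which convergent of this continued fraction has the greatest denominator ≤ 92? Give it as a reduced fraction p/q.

89/12

a_0 = 7: 7/1  (≤ bound)
a_1 = 2: 15/2  (≤ bound)
a_2 = 2: 37/5  (≤ bound)
a_3 = 2: 89/12  (≤ bound)
a_4 = 14: 1283/173  (> 92, stop)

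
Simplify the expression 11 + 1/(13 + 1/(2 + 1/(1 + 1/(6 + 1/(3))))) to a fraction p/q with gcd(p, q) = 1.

a_0 = 11: 11/1
a_1 = 13: 144/13
a_2 = 2: 299/27
a_3 = 1: 443/40
a_4 = 6: 2957/267
a_5 = 3: 9314/841

9314/841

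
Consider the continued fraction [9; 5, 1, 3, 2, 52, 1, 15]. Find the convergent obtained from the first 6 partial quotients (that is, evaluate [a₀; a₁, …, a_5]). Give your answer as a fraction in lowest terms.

25015/2727

Start with 52.
2 + 1/(52/1) = 2 + 1/52 = 105/52
3 + 1/(105/52) = 3 + 52/105 = 367/105
1 + 1/(367/105) = 1 + 105/367 = 472/367
5 + 1/(472/367) = 5 + 367/472 = 2727/472
9 + 1/(2727/472) = 9 + 472/2727 = 25015/2727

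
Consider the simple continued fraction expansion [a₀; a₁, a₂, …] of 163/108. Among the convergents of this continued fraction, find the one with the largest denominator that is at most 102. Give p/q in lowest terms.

a_0 = 1: 1/1  (≤ bound)
a_1 = 1: 2/1  (≤ bound)
a_2 = 1: 3/2  (≤ bound)
a_3 = 26: 80/53  (≤ bound)
a_4 = 2: 163/108  (> 102, stop)

80/53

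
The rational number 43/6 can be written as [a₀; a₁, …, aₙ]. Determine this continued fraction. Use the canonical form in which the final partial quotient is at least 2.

43 = 7·6 + 1, so a_0 = 7
6 = 6·1 + 0, so a_1 = 6

[7; 6]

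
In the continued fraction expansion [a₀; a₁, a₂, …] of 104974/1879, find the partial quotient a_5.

15

Repeatedly divide and take the remainder:
⌊104974/1879⌋ = 55, remainder 1629
⌊1879/1629⌋ = 1, remainder 250
⌊1629/250⌋ = 6, remainder 129
⌊250/129⌋ = 1, remainder 121
⌊129/121⌋ = 1, remainder 8
⌊121/8⌋ = 15, remainder 1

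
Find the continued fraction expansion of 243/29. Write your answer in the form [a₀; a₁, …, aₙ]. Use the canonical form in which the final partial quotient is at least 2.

243 = 8·29 + 11, so a_0 = 8
29 = 2·11 + 7, so a_1 = 2
11 = 1·7 + 4, so a_2 = 1
7 = 1·4 + 3, so a_3 = 1
4 = 1·3 + 1, so a_4 = 1
3 = 3·1 + 0, so a_5 = 3

[8; 2, 1, 1, 1, 3]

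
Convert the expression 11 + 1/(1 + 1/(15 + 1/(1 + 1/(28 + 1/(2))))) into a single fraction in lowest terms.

11953/1001

a_0 = 11: 11/1
a_1 = 1: 12/1
a_2 = 15: 191/16
a_3 = 1: 203/17
a_4 = 28: 5875/492
a_5 = 2: 11953/1001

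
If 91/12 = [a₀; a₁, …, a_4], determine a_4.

2

91 ÷ 12 → quotient 7, remainder 7
12 ÷ 7 → quotient 1, remainder 5
7 ÷ 5 → quotient 1, remainder 2
5 ÷ 2 → quotient 2, remainder 1
2 ÷ 1 → quotient 2, remainder 0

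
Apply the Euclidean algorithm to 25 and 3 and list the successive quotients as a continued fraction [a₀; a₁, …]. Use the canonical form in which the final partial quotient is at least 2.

[8; 3]

⌊25/3⌋ = 8, remainder 1
⌊3/1⌋ = 3, remainder 0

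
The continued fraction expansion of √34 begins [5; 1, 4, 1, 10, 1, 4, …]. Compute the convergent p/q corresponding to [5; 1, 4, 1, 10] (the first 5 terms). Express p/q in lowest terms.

379/65

a_0 = 5: 5/1
a_1 = 1: 6/1
a_2 = 4: 29/5
a_3 = 1: 35/6
a_4 = 10: 379/65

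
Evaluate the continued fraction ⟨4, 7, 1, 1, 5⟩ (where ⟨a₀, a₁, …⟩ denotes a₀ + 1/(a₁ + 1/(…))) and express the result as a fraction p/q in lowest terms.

Start with 5.
1 + 1/(5/1) = 1 + 1/5 = 6/5
1 + 1/(6/5) = 1 + 5/6 = 11/6
7 + 1/(11/6) = 7 + 6/11 = 83/11
4 + 1/(83/11) = 4 + 11/83 = 343/83

343/83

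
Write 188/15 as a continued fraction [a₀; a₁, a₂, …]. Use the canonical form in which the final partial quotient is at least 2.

Apply division with remainder until the remainder is 0:
188 ÷ 15 → quotient 12, remainder 8
15 ÷ 8 → quotient 1, remainder 7
8 ÷ 7 → quotient 1, remainder 1
7 ÷ 1 → quotient 7, remainder 0

[12; 1, 1, 7]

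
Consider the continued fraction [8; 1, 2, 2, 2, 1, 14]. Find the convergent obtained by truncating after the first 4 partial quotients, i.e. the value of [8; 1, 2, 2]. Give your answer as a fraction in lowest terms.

61/7

Work from the innermost term outward:
Start with 2.
2 + 1/(2/1) = 2 + 1/2 = 5/2
1 + 1/(5/2) = 1 + 2/5 = 7/5
8 + 1/(7/5) = 8 + 5/7 = 61/7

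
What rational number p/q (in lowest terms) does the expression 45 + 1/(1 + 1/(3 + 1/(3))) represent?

595/13

a_0 = 45: 45/1
a_1 = 1: 46/1
a_2 = 3: 183/4
a_3 = 3: 595/13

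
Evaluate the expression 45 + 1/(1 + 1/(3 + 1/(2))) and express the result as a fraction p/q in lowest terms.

412/9

Use the convergent recurrence hₖ = aₖ·hₖ₋₁ + hₖ₋₂ (and likewise for the denominators kₖ):
a_0 = 45: 45/1
a_1 = 1: 46/1
a_2 = 3: 183/4
a_3 = 2: 412/9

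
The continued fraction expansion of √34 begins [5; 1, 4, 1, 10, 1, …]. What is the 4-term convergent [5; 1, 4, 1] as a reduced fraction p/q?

35/6

Compute successive convergents:
a_0 = 5: 5/1
a_1 = 1: 6/1
a_2 = 4: 29/5
a_3 = 1: 35/6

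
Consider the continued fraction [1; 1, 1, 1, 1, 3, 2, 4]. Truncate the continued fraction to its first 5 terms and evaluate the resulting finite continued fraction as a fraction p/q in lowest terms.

Starting at the tail and folding back:
Start with 1.
1 + 1/(1/1) = 1 + 1/1 = 2/1
1 + 1/(2/1) = 1 + 1/2 = 3/2
1 + 1/(3/2) = 1 + 2/3 = 5/3
1 + 1/(5/3) = 1 + 3/5 = 8/5

8/5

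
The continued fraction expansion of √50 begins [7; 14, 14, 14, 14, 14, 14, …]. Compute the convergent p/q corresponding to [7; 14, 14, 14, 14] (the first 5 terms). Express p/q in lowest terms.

275807/39005

Start with 14.
14 + 1/(14/1) = 14 + 1/14 = 197/14
14 + 1/(197/14) = 14 + 14/197 = 2772/197
14 + 1/(2772/197) = 14 + 197/2772 = 39005/2772
7 + 1/(39005/2772) = 7 + 2772/39005 = 275807/39005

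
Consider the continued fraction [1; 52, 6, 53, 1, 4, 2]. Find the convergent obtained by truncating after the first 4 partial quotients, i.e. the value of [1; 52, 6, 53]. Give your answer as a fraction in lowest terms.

16960/16641

a_0 = 1: 1/1
a_1 = 52: 53/52
a_2 = 6: 319/313
a_3 = 53: 16960/16641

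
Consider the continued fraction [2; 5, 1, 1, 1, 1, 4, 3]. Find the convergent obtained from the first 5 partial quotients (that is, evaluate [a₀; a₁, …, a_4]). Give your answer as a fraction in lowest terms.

a_0 = 2: 2/1
a_1 = 5: 11/5
a_2 = 1: 13/6
a_3 = 1: 24/11
a_4 = 1: 37/17

37/17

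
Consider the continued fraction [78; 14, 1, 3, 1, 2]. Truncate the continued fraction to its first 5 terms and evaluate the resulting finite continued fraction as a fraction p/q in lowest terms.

5777/74

Compute successive convergents:
a_0 = 78: 78/1
a_1 = 14: 1093/14
a_2 = 1: 1171/15
a_3 = 3: 4606/59
a_4 = 1: 5777/74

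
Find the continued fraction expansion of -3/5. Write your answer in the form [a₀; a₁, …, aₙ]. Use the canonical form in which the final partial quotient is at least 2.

[-1; 2, 2]

-3 ÷ 5 → quotient -1, remainder 2
5 ÷ 2 → quotient 2, remainder 1
2 ÷ 1 → quotient 2, remainder 0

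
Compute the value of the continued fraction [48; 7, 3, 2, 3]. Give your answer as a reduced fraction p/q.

Use the convergent recurrence hₖ = aₖ·hₖ₋₁ + hₖ₋₂ (and likewise for the denominators kₖ):
a_0 = 48: 48/1
a_1 = 7: 337/7
a_2 = 3: 1059/22
a_3 = 2: 2455/51
a_4 = 3: 8424/175

8424/175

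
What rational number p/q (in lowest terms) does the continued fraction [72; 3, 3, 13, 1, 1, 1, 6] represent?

201719/2790

Work from the innermost term outward:
Start with 6.
1 + 1/(6/1) = 1 + 1/6 = 7/6
1 + 1/(7/6) = 1 + 6/7 = 13/7
1 + 1/(13/7) = 1 + 7/13 = 20/13
13 + 1/(20/13) = 13 + 13/20 = 273/20
3 + 1/(273/20) = 3 + 20/273 = 839/273
3 + 1/(839/273) = 3 + 273/839 = 2790/839
72 + 1/(2790/839) = 72 + 839/2790 = 201719/2790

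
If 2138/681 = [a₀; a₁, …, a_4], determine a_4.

Repeatedly divide and take the remainder:
2138 ÷ 681 → quotient 3, remainder 95
681 ÷ 95 → quotient 7, remainder 16
95 ÷ 16 → quotient 5, remainder 15
16 ÷ 15 → quotient 1, remainder 1
15 ÷ 1 → quotient 15, remainder 0

15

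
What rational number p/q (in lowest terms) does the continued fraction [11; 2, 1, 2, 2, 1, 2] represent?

a_0 = 11: 11/1
a_1 = 2: 23/2
a_2 = 1: 34/3
a_3 = 2: 91/8
a_4 = 2: 216/19
a_5 = 1: 307/27
a_6 = 2: 830/73

830/73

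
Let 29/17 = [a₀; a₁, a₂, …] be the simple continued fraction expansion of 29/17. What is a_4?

2

29 ÷ 17 → quotient 1, remainder 12
17 ÷ 12 → quotient 1, remainder 5
12 ÷ 5 → quotient 2, remainder 2
5 ÷ 2 → quotient 2, remainder 1
2 ÷ 1 → quotient 2, remainder 0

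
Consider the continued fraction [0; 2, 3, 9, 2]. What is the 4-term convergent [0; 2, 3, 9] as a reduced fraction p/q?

28/65

Start with 9.
3 + 1/(9/1) = 3 + 1/9 = 28/9
2 + 1/(28/9) = 2 + 9/28 = 65/28
0 + 1/(65/28) = 0 + 28/65 = 28/65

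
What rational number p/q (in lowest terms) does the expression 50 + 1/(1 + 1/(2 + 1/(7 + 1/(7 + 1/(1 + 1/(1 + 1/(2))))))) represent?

Use the convergent recurrence hₖ = aₖ·hₖ₋₁ + hₖ₋₂ (and likewise for the denominators kₖ):
a_0 = 50: 50/1
a_1 = 1: 51/1
a_2 = 2: 152/3
a_3 = 7: 1115/22
a_4 = 7: 7957/157
a_5 = 1: 9072/179
a_6 = 1: 17029/336
a_7 = 2: 43130/851

43130/851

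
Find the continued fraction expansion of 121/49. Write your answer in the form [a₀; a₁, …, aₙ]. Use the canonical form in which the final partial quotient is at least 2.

[2; 2, 7, 1, 2]

121 = 2·49 + 23, so a_0 = 2
49 = 2·23 + 3, so a_1 = 2
23 = 7·3 + 2, so a_2 = 7
3 = 1·2 + 1, so a_3 = 1
2 = 2·1 + 0, so a_4 = 2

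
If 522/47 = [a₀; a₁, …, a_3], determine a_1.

522 ÷ 47 → quotient 11, remainder 5
47 ÷ 5 → quotient 9, remainder 2

9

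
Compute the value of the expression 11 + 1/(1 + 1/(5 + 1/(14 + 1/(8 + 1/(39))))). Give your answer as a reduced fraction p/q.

a_0 = 11: 11/1
a_1 = 1: 12/1
a_2 = 5: 71/6
a_3 = 14: 1006/85
a_4 = 8: 8119/686
a_5 = 39: 317647/26839

317647/26839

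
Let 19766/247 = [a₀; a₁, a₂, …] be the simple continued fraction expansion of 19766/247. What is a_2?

6

19766 ÷ 247 → quotient 80, remainder 6
247 ÷ 6 → quotient 41, remainder 1
6 ÷ 1 → quotient 6, remainder 0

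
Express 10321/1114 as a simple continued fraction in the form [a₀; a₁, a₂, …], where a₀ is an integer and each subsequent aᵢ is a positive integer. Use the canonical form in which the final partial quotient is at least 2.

[9; 3, 1, 3, 2, 7, 1, 3]

⌊10321/1114⌋ = 9, remainder 295
⌊1114/295⌋ = 3, remainder 229
⌊295/229⌋ = 1, remainder 66
⌊229/66⌋ = 3, remainder 31
⌊66/31⌋ = 2, remainder 4
⌊31/4⌋ = 7, remainder 3
⌊4/3⌋ = 1, remainder 1
⌊3/1⌋ = 3, remainder 0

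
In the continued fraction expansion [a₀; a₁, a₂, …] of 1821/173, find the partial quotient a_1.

⌊1821/173⌋ = 10, remainder 91
⌊173/91⌋ = 1, remainder 82

1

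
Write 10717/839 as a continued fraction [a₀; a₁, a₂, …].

10717 = 12·839 + 649, so a_0 = 12
839 = 1·649 + 190, so a_1 = 1
649 = 3·190 + 79, so a_2 = 3
190 = 2·79 + 32, so a_3 = 2
79 = 2·32 + 15, so a_4 = 2
32 = 2·15 + 2, so a_5 = 2
15 = 7·2 + 1, so a_6 = 7
2 = 2·1 + 0, so a_7 = 2

[12; 1, 3, 2, 2, 2, 7, 2]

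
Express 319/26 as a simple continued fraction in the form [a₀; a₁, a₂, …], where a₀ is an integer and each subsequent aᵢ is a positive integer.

⌊319/26⌋ = 12, remainder 7
⌊26/7⌋ = 3, remainder 5
⌊7/5⌋ = 1, remainder 2
⌊5/2⌋ = 2, remainder 1
⌊2/1⌋ = 2, remainder 0

[12; 3, 1, 2, 2]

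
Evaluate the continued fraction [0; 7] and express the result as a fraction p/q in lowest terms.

Build up convergents one term at a time:
a_0 = 0: 0/1
a_1 = 7: 1/7

1/7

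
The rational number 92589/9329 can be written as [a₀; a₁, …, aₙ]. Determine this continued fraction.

[9; 1, 12, 3, 4, 13, 4]

92589 ÷ 9329 → quotient 9, remainder 8628
9329 ÷ 8628 → quotient 1, remainder 701
8628 ÷ 701 → quotient 12, remainder 216
701 ÷ 216 → quotient 3, remainder 53
216 ÷ 53 → quotient 4, remainder 4
53 ÷ 4 → quotient 13, remainder 1
4 ÷ 1 → quotient 4, remainder 0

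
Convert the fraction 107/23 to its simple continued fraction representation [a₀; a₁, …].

[4; 1, 1, 1, 7]

107 = 4·23 + 15, so a_0 = 4
23 = 1·15 + 8, so a_1 = 1
15 = 1·8 + 7, so a_2 = 1
8 = 1·7 + 1, so a_3 = 1
7 = 7·1 + 0, so a_4 = 7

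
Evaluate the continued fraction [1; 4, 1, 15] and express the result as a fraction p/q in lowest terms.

95/79

a_0 = 1: 1/1
a_1 = 4: 5/4
a_2 = 1: 6/5
a_3 = 15: 95/79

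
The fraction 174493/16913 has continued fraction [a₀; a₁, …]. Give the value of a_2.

6

174493 = 10·16913 + 5363, so a_0 = 10
16913 = 3·5363 + 824, so a_1 = 3
5363 = 6·824 + 419, so a_2 = 6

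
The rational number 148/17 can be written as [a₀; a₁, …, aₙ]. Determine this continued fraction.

148 = 8·17 + 12, so a_0 = 8
17 = 1·12 + 5, so a_1 = 1
12 = 2·5 + 2, so a_2 = 2
5 = 2·2 + 1, so a_3 = 2
2 = 2·1 + 0, so a_4 = 2

[8; 1, 2, 2, 2]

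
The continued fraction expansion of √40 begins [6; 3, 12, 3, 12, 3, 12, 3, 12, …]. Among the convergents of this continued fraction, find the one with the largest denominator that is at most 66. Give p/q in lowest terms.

a_0 = 6: 6/1  (≤ bound)
a_1 = 3: 19/3  (≤ bound)
a_2 = 12: 234/37  (≤ bound)
a_3 = 3: 721/114  (> 66, stop)

234/37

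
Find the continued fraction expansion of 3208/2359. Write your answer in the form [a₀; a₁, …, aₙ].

[1; 2, 1, 3, 1, 1, 15, 6]

Repeatedly divide and take the remainder:
3208 = 1·2359 + 849, so a_0 = 1
2359 = 2·849 + 661, so a_1 = 2
849 = 1·661 + 188, so a_2 = 1
661 = 3·188 + 97, so a_3 = 3
188 = 1·97 + 91, so a_4 = 1
97 = 1·91 + 6, so a_5 = 1
91 = 15·6 + 1, so a_6 = 15
6 = 6·1 + 0, so a_7 = 6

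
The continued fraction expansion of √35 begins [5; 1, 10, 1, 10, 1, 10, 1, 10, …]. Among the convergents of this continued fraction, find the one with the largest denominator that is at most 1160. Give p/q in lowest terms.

846/143

a_0 = 5: 5/1  (≤ bound)
a_1 = 1: 6/1  (≤ bound)
a_2 = 10: 65/11  (≤ bound)
a_3 = 1: 71/12  (≤ bound)
a_4 = 10: 775/131  (≤ bound)
a_5 = 1: 846/143  (≤ bound)
a_6 = 10: 9235/1561  (> 1160, stop)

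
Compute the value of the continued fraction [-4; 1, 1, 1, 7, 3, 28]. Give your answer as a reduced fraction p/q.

-6825/2039

Compute successive convergents:
a_0 = -4: -4/1
a_1 = 1: -3/1
a_2 = 1: -7/2
a_3 = 1: -10/3
a_4 = 7: -77/23
a_5 = 3: -241/72
a_6 = 28: -6825/2039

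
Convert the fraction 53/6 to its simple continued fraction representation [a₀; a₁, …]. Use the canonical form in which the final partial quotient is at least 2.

[8; 1, 5]

53 ÷ 6 → quotient 8, remainder 5
6 ÷ 5 → quotient 1, remainder 1
5 ÷ 1 → quotient 5, remainder 0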